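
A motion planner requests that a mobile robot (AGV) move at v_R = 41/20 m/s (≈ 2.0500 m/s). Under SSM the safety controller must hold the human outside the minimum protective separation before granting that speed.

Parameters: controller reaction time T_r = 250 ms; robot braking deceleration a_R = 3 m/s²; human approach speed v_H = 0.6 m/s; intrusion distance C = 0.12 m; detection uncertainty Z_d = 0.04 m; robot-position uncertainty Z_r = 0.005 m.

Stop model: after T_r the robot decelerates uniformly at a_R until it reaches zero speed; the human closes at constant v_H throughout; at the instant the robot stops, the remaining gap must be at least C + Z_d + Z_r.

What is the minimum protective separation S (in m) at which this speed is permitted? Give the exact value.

S_min = 4651/2400 m = 1.9379 m

stop time T_s = (41/20)/3 = 0.6833 s
reaction-phase robot travel = 2.0500·0.2500 = 0.5125 m
robot under decel: 2.0500²/(2·3.0000) = 0.7004 m
person approaches 0.6000·(0.2500+0.6833) = 0.5600 m
margins: 0.1200+0.0400+0.0050 = 0.1650 m
S_min ≈ 0.5125+0.7004+0.5600+0.1650  ⇒  S_min = 4651/2400 m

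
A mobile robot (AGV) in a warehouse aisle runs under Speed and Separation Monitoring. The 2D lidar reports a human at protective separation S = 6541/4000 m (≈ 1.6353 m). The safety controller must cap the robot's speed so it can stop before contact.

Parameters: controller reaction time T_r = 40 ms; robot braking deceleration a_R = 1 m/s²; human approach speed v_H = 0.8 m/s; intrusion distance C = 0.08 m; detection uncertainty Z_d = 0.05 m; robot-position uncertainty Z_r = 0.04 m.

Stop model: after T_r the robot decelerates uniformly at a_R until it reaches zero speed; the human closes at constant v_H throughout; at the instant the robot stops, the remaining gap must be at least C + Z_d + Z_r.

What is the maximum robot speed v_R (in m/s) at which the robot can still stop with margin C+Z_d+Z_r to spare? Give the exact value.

collect terms ⇒ (1/2)·v_R² + (21/25)·v_R + (-5733/4000) = 0
  disc = (21/25)² − 4·(1/2)·(-5733/4000) = 35721/10000 ; √disc = 189/100
  v_R = (−(21/25) + 189/100) / (2·(1/2)) = 21/20 m/s
check:
stop time T_s = (21/20)/1 = 1.0500 s
robot covers v_R·T_r = 1.0500·0.0400 = 0.0420 m before braking
robot under decel: 1.0500²/(2·1.0000) = 0.5513 m
human closes 0.8000·1.0900 = 0.8720 m
margins: 0.0800+0.0500+0.0400 = 0.1700 m
sum ≈ 0.0420+0.5513+0.8720+0.1700 ≈ 1.6353 m = S ✓

v_R_max = 21/20 m/s = 1.0500 m/s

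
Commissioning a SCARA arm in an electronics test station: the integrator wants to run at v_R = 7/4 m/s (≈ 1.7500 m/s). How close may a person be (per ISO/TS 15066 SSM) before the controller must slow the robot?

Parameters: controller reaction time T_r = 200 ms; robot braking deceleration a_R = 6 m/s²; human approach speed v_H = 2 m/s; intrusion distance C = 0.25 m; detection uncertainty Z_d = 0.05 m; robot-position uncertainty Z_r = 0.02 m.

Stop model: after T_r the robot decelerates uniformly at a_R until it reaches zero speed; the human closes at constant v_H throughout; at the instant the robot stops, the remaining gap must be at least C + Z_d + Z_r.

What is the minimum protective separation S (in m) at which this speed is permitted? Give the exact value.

S_min = 9161/4800 m = 1.9085 m

braking lasts T_s = (7/4)/6 = 0.2917 s
robot covers v_R·T_r = 1.7500·0.2000 = 0.3500 m before braking
robot under decel: 1.7500²/(2·6.0000) = 0.2552 m
human over T_r+T_s: 2.0000·(0.2000+0.2917) = 0.9833 m
margins: 0.2500+0.0500+0.0200 = 0.3200 m
S_min ≈ 0.3500+0.2552+0.9833+0.3200  ⇒  S_min = 9161/4800 m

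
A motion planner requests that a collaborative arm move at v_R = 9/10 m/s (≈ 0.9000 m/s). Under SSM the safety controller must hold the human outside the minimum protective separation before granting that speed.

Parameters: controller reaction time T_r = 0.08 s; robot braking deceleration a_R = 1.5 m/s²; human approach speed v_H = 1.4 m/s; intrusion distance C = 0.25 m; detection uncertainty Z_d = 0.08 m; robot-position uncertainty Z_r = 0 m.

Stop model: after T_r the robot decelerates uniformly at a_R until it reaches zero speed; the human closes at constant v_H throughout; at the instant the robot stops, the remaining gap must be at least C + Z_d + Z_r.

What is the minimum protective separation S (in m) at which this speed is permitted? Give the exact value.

stop time T_s = (9/10)/(3/2) = 0.6000 s
reaction-phase robot travel = 0.9000·0.0800 = 0.0720 m
robot covers 0.9000·0.6000 − ½·1.5000·0.6000² = 0.2700 m while stopping
person approaches 1.4000·(0.0800+0.6000) = 0.9520 m
margins: 0.2500+0.0800+0.0000 = 0.3300 m
S_min ≈ 0.0720+0.2700+0.9520+0.3300  ⇒  S_min = 203/125 m

S_min = 203/125 m = 1.6240 m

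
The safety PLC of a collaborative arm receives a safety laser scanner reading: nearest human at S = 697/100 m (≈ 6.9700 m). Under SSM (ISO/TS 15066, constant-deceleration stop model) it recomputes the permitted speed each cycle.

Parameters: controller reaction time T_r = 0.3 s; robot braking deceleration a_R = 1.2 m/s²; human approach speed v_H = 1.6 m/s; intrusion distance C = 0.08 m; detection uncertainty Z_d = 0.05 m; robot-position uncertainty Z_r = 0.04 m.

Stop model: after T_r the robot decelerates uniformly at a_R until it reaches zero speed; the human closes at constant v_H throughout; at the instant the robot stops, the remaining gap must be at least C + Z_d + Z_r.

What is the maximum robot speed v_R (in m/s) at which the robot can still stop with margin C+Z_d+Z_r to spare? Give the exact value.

quadratic (5/12)·v² + (49/30)·v + (-158/25) = 0
  disc = (49/30)² − 4·(5/12)·(-158/25) = 11881/900 ; √disc = 109/30
  v_R = (−(49/30) + 109/30) / (2·(5/12)) = 12/5 m/s
check:
T_s = v_R/a_R = (12/5)/(6/5) = 2.0000 s
reaction-phase robot travel = 2.4000·0.3000 = 0.7200 m
robot covers 2.4000·2.0000 − ½·1.2000·2.0000² = 2.4000 m while stopping
human closes 1.6000·2.3000 = 3.6800 m
margins: 0.0800+0.0500+0.0400 = 0.1700 m
sum ≈ 0.7200+2.4000+3.6800+0.1700 ≈ 6.9700 m = S ✓

v_R_max = 12/5 m/s = 2.4000 m/s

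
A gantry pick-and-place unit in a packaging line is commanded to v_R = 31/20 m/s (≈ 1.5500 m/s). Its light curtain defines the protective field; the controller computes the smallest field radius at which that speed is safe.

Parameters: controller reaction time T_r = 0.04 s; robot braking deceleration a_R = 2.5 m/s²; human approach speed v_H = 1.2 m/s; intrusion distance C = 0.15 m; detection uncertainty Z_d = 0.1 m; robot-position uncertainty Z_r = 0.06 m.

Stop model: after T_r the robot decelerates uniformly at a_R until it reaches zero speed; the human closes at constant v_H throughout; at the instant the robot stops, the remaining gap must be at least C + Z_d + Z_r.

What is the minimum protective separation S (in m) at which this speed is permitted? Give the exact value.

stop time T_s = (31/20)/(5/2) = 0.6200 s
robot covers v_R·T_r = 1.5500·0.0400 = 0.0620 m before braking
robot under decel: 1.5500²/(2·2.5000) = 0.4805 m
person approaches 1.2000·(0.0400+0.6200) = 0.7920 m
C+Z_d+Z_r = 0.1500+0.1000+0.0600 = 0.3100 m
S_min ≈ 0.0620+0.4805+0.7920+0.3100  ⇒  S_min = 3289/2000 m

S_min = 3289/2000 m = 1.6445 m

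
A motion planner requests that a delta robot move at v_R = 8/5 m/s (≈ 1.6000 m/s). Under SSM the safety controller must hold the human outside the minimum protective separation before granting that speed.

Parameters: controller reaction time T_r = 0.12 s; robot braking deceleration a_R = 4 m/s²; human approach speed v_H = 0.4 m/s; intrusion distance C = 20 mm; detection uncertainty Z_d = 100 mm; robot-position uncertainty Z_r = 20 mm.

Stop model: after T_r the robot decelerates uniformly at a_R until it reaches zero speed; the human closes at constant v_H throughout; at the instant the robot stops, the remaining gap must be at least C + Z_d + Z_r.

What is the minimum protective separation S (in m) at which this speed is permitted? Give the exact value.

S_min = 43/50 m = 0.8600 m

T_s = v_R/a_R = (8/5)/4 = 0.4000 s
reaction-phase robot travel = 1.6000·0.1200 = 0.1920 m
robot under decel: 1.6000²/(2·4.0000) = 0.3200 m
human over T_r+T_s: 0.4000·(0.1200+0.4000) = 0.2080 m
margins: 0.0200+0.1000+0.0200 = 0.1400 m
S_min ≈ 0.1920+0.3200+0.2080+0.1400  ⇒  S_min = 43/50 m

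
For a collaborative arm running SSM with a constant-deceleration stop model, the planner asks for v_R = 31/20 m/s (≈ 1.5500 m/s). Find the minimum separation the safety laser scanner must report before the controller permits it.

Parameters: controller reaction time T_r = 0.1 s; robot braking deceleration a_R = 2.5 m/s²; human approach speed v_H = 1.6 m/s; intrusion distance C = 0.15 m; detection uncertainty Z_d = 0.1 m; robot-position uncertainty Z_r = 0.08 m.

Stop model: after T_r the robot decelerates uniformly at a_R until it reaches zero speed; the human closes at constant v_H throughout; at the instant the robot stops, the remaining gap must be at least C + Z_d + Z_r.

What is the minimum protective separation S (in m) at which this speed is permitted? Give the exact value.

S_min = 847/400 m = 2.1175 m

T_s = v_R/a_R = (31/20)/(5/2) = 0.6200 s
robot in T_r: 1.5500·0.1000 = 0.1550 m
robot covers 1.5500·0.6200 − ½·2.5000·0.6200² = 0.4805 m while stopping
person approaches 1.6000·(0.1000+0.6200) = 1.1520 m
margins: 0.1500+0.1000+0.0800 = 0.3300 m
S_min ≈ 0.1550+0.4805+1.1520+0.3300  ⇒  S_min = 847/400 m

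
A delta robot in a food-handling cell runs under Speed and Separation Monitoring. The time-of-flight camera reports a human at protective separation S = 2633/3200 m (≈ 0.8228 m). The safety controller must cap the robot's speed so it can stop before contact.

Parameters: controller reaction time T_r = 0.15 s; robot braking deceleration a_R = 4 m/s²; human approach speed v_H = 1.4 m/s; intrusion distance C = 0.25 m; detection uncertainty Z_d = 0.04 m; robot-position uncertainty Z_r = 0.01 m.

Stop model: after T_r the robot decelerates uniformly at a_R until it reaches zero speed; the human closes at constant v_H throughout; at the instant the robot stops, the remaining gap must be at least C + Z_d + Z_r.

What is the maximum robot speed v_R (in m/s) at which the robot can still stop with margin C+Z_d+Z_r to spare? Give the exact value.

collect terms ⇒ (1/8)·v_R² + (1/2)·v_R + (-1001/3200) = 0
  disc = (1/2)² − 4·(1/8)·(-1001/3200) = 2601/6400 ; √disc = 51/80
  v_R = (−(1/2) + 51/80) / (2·(1/8)) = 11/20 m/s
check:
T_s = v_R/a_R = (11/20)/4 = 0.1375 s
robot covers v_R·T_r = 0.5500·0.1500 = 0.0825 m before braking
robot covers 0.5500·0.1375 − ½·4.0000·0.1375² = 0.0378 m while stopping
human over T_r+T_s: 1.4000·(0.1500+0.1375) = 0.4025 m
C+Z_d+Z_r = 0.2500+0.0400+0.0100 = 0.3000 m
sum ≈ 0.0825+0.0378+0.4025+0.3000 ≈ 0.8228 m = S ✓

v_R_max = 11/20 m/s = 0.5500 m/s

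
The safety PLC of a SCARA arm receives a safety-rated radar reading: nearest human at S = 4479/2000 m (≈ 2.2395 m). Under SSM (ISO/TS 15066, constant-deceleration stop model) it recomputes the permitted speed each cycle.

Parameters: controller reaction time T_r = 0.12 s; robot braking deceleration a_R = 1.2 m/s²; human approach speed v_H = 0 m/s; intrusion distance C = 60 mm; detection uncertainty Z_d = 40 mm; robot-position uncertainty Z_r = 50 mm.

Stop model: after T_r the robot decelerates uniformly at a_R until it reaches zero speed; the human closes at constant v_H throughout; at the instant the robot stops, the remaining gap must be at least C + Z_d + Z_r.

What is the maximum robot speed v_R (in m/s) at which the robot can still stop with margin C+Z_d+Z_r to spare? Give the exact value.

v_R_max = 21/10 m/s = 2.1000 m/s

at the boundary: (5/12)·v² + (3/25)·v + (-4179/2000) = 0
  disc = (3/25)² − 4·(5/12)·(-4179/2000) = 34969/10000 ; √disc = 187/100
  v_R = (−(3/25) + 187/100) / (2·(5/12)) = 21/10 m/s
check:
braking lasts T_s = (21/10)/(6/5) = 1.7500 s
reaction-phase robot travel = 2.1000·0.1200 = 0.2520 m
braking distance = 2.1000²/(2·1.2000) = 1.8375 m
human closes 0.0000·1.8700 = 0.0000 m
residual clearance needed = 0.0600+0.0400+0.0500 = 0.1500 m
sum ≈ 0.2520+1.8375+0.0000+0.1500 ≈ 2.2395 m = S ✓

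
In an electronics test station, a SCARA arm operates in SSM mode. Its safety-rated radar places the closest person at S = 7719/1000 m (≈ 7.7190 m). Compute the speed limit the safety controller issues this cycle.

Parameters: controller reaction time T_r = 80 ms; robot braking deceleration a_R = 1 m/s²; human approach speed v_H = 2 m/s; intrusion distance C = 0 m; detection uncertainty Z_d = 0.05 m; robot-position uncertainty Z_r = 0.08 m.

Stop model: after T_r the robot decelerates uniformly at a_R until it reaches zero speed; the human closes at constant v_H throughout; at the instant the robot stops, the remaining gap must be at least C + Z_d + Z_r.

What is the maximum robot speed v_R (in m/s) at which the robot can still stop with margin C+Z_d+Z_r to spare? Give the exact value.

quadratic (1/2)·v² + (52/25)·v + (-7429/1000) = 0
  disc = (52/25)² − 4·(1/2)·(-7429/1000) = 47961/2500 ; √disc = 219/50
  v_R = (−(52/25) + 219/50) / (2·(1/2)) = 23/10 m/s
check:
braking lasts T_s = (23/10)/1 = 2.3000 s
robot in T_r: 2.3000·0.0800 = 0.1840 m
braking distance = 2.3000²/(2·1.0000) = 2.6450 m
person approaches 2.0000·(0.0800+2.3000) = 4.7600 m
margins: 0.0000+0.0500+0.0800 = 0.1300 m
sum ≈ 0.1840+2.6450+4.7600+0.1300 ≈ 7.7190 m = S ✓

v_R_max = 23/10 m/s = 2.3000 m/s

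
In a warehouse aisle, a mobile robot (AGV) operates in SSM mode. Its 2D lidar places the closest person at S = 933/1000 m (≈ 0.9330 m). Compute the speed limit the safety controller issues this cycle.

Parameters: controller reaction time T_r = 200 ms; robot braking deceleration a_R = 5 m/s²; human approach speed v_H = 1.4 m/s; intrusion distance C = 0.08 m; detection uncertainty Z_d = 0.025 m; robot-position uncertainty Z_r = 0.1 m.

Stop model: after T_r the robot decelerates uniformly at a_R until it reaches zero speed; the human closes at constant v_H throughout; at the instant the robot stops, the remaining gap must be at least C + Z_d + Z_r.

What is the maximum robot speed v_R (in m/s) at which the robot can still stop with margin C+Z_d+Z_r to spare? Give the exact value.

v_R_max = 4/5 m/s = 0.8000 m/s

collect terms ⇒ (1/10)·v_R² + (12/25)·v_R + (-56/125) = 0
  disc = (12/25)² − 4·(1/10)·(-56/125) = 256/625 ; √disc = 16/25
  v_R = (−(12/25) + 16/25) / (2·(1/10)) = 4/5 m/s
check:
braking lasts T_s = (4/5)/5 = 0.1600 s
robot in T_r: 0.8000·0.2000 = 0.1600 m
robot under decel: 0.8000²/(2·5.0000) = 0.0640 m
human over T_r+T_s: 1.4000·(0.2000+0.1600) = 0.5040 m
C+Z_d+Z_r = 0.0800+0.0250+0.1000 = 0.2050 m
sum ≈ 0.1600+0.0640+0.5040+0.2050 ≈ 0.9330 m = S ✓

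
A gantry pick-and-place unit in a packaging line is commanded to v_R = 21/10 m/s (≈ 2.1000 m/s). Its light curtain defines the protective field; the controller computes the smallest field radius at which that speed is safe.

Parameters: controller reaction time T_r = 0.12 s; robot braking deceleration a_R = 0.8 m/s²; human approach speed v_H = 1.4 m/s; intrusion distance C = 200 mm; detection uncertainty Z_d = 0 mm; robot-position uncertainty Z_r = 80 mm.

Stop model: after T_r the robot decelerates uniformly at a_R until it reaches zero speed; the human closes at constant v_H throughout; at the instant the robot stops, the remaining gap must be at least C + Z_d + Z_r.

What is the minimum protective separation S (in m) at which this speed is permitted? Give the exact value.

braking lasts T_s = (21/10)/(4/5) = 2.6250 s
robot covers v_R·T_r = 2.1000·0.1200 = 0.2520 m before braking
robot under decel: 2.1000²/(2·0.8000) = 2.7563 m
person approaches 1.4000·(0.1200+2.6250) = 3.8430 m
margins: 0.2000+0.0000+0.0800 = 0.2800 m
S_min ≈ 0.2520+2.7563+3.8430+0.2800  ⇒  S_min = 1141/160 m

S_min = 1141/160 m = 7.1312 m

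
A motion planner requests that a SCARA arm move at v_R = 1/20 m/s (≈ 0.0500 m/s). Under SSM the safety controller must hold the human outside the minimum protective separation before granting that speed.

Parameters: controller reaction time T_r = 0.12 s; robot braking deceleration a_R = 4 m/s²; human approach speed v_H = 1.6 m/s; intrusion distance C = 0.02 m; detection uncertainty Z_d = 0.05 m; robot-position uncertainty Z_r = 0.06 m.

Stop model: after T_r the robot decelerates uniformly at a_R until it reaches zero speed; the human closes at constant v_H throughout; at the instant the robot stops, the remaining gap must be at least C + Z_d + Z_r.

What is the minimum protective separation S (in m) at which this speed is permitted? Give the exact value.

S_min = 5573/16000 m = 0.3483 m

stop time T_s = (1/20)/4 = 0.0125 s
reaction-phase robot travel = 0.0500·0.1200 = 0.0060 m
robot under decel: 0.0500²/(2·4.0000) = 0.0003 m
human closes 1.6000·0.1325 = 0.2120 m
margins: 0.0200+0.0500+0.0600 = 0.1300 m
S_min ≈ 0.0060+0.0003+0.2120+0.1300  ⇒  S_min = 5573/16000 m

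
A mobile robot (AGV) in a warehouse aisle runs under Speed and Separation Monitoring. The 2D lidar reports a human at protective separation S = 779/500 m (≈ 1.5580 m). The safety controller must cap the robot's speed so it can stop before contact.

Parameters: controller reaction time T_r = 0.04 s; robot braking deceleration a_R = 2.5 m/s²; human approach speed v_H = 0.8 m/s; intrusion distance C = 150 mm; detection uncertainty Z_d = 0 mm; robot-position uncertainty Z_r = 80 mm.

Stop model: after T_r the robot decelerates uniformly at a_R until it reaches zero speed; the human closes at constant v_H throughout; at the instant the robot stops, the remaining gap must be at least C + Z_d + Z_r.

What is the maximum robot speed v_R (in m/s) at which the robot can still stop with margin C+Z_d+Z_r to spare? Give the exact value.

at the boundary: (1/5)·v² + (9/25)·v + (-162/125) = 0
  disc = (9/25)² − 4·(1/5)·(-162/125) = 729/625 ; √disc = 27/25
  v_R = (−(9/25) + 27/25) / (2·(1/5)) = 9/5 m/s
check:
braking lasts T_s = (9/5)/(5/2) = 0.7200 s
robot covers v_R·T_r = 1.8000·0.0400 = 0.0720 m before braking
robot covers 1.8000·0.7200 − ½·2.5000·0.7200² = 0.6480 m while stopping
human closes 0.8000·0.7600 = 0.6080 m
residual clearance needed = 0.1500+0.0000+0.0800 = 0.2300 m
sum ≈ 0.0720+0.6480+0.6080+0.2300 ≈ 1.5580 m = S ✓

v_R_max = 9/5 m/s = 1.8000 m/s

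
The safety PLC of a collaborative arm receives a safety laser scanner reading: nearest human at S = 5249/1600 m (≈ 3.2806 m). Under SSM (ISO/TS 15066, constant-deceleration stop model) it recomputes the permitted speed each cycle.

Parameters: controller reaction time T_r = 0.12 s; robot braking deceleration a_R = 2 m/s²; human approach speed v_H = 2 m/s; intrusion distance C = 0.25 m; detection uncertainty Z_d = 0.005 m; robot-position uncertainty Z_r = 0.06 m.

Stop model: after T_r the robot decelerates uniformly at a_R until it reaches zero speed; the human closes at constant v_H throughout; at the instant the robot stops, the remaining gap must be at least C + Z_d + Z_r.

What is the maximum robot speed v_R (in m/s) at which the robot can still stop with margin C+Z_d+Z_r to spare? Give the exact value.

quadratic (1/4)·v² + (28/25)·v + (-4361/1600) = 0
  disc = (28/25)² − 4·(1/4)·(-4361/1600) = 159201/40000 ; √disc = 399/200
  v_R = (−(28/25) + 399/200) / (2·(1/4)) = 7/4 m/s
check:
T_s = v_R/a_R = (7/4)/2 = 0.8750 s
reaction-phase robot travel = 1.7500·0.1200 = 0.2100 m
braking distance = 1.7500²/(2·2.0000) = 0.7656 m
human over T_r+T_s: 2.0000·(0.1200+0.8750) = 1.9900 m
residual clearance needed = 0.2500+0.0050+0.0600 = 0.3150 m
sum ≈ 0.2100+0.7656+1.9900+0.3150 ≈ 3.2806 m = S ✓

v_R_max = 7/4 m/s = 1.7500 m/s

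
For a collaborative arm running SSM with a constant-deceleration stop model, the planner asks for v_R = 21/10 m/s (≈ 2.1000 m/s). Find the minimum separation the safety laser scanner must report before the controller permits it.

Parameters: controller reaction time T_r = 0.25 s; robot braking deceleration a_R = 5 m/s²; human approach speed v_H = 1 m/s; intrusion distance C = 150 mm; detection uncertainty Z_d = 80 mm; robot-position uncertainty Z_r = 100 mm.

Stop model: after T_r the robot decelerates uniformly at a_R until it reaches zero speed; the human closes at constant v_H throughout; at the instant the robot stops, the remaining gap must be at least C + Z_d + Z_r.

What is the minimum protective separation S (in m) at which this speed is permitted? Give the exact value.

S_min = 983/500 m = 1.9660 m

T_s = v_R/a_R = (21/10)/5 = 0.4200 s
robot covers v_R·T_r = 2.1000·0.2500 = 0.5250 m before braking
robot under decel: 2.1000²/(2·5.0000) = 0.4410 m
human over T_r+T_s: 1.0000·(0.2500+0.4200) = 0.6700 m
residual clearance needed = 0.1500+0.0800+0.1000 = 0.3300 m
S_min ≈ 0.5250+0.4410+0.6700+0.3300  ⇒  S_min = 983/500 m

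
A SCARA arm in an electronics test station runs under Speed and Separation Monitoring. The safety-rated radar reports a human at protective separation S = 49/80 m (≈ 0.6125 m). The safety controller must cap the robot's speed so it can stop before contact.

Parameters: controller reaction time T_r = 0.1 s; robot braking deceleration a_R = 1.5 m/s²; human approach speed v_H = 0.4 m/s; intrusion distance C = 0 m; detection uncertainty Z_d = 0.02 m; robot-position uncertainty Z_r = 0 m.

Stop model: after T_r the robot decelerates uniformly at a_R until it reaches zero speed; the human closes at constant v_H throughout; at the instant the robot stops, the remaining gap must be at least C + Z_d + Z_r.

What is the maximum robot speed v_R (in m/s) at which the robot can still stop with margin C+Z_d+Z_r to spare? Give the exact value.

at the boundary: (1/3)·v² + (11/30)·v + (-221/400) = 0
  disc = (11/30)² − 4·(1/3)·(-221/400) = 196/225 ; √disc = 14/15
  v_R = (−(11/30) + 14/15) / (2·(1/3)) = 17/20 m/s
check:
T_s = v_R/a_R = (17/20)/(3/2) = 0.5667 s
reaction-phase robot travel = 0.8500·0.1000 = 0.0850 m
robot under decel: 0.8500²/(2·1.5000) = 0.2408 m
human over T_r+T_s: 0.4000·(0.1000+0.5667) = 0.2667 m
C+Z_d+Z_r = 0.0000+0.0200+0.0000 = 0.0200 m
sum ≈ 0.0850+0.2408+0.2667+0.0200 ≈ 0.6125 m = S ✓

v_R_max = 17/20 m/s = 0.8500 m/s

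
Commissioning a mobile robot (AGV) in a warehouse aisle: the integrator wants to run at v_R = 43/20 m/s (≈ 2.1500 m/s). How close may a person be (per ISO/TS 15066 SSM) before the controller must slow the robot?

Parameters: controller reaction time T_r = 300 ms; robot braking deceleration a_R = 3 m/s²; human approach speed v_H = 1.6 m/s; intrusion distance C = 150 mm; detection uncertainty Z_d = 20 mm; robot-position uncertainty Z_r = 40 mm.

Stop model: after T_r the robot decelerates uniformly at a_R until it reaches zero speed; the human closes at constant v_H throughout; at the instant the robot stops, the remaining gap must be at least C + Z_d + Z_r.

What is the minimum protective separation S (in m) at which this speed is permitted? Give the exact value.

S_min = 1561/480 m = 3.2521 m

T_s = v_R/a_R = (43/20)/3 = 0.7167 s
reaction-phase robot travel = 2.1500·0.3000 = 0.6450 m
braking distance = 2.1500²/(2·3.0000) = 0.7704 m
human closes 1.6000·1.0167 = 1.6267 m
residual clearance needed = 0.1500+0.0200+0.0400 = 0.2100 m
S_min ≈ 0.6450+0.7704+1.6267+0.2100  ⇒  S_min = 1561/480 m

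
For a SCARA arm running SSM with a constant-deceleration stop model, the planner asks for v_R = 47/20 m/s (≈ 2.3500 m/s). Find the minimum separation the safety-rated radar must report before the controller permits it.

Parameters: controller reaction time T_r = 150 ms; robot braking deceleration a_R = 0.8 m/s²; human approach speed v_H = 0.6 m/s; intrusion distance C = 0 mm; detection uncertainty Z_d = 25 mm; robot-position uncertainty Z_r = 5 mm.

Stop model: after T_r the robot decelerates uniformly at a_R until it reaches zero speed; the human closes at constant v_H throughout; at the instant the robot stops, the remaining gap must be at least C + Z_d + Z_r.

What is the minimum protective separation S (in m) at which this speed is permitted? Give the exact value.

S_min = 18197/3200 m = 5.6866 m

stop time T_s = (47/20)/(4/5) = 2.9375 s
robot covers v_R·T_r = 2.3500·0.1500 = 0.3525 m before braking
robot under decel: 2.3500²/(2·0.8000) = 3.4516 m
human over T_r+T_s: 0.6000·(0.1500+2.9375) = 1.8525 m
margins: 0.0000+0.0250+0.0050 = 0.0300 m
S_min ≈ 0.3525+3.4516+1.8525+0.0300  ⇒  S_min = 18197/3200 m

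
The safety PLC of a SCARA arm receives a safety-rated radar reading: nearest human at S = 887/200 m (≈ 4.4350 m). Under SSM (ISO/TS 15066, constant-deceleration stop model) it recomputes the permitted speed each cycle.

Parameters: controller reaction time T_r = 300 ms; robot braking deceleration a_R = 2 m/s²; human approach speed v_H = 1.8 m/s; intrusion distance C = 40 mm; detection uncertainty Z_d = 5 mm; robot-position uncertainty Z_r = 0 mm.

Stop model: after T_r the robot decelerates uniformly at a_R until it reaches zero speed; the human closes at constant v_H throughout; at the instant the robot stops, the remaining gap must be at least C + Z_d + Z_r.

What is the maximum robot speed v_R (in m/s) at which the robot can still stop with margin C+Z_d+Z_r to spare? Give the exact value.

quadratic (1/4)·v² + (6/5)·v + (-77/20) = 0
  disc = (6/5)² − 4·(1/4)·(-77/20) = 529/100 ; √disc = 23/10
  v_R = (−(6/5) + 23/10) / (2·(1/4)) = 11/5 m/s
check:
braking lasts T_s = (11/5)/2 = 1.1000 s
robot in T_r: 2.2000·0.3000 = 0.6600 m
robot under decel: 2.2000²/(2·2.0000) = 1.2100 m
human over T_r+T_s: 1.8000·(0.3000+1.1000) = 2.5200 m
margins: 0.0400+0.0050+0.0000 = 0.0450 m
sum ≈ 0.6600+1.2100+2.5200+0.0450 ≈ 4.4350 m = S ✓

v_R_max = 11/5 m/s = 2.2000 m/s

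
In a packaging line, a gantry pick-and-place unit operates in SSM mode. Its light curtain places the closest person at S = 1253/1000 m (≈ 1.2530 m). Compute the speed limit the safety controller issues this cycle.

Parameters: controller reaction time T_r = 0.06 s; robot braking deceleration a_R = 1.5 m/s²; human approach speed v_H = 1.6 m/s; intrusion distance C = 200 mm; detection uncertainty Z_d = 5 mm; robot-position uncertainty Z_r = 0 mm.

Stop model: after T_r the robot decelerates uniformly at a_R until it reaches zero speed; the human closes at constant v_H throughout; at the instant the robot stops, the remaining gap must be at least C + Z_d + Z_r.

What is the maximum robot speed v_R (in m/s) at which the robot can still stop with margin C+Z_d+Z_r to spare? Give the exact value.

v_R_max = 7/10 m/s = 0.7000 m/s

at the boundary: (1/3)·v² + (169/150)·v + (-119/125) = 0
  disc = (169/150)² − 4·(1/3)·(-119/125) = 57121/22500 ; √disc = 239/150
  v_R = (−(169/150) + 239/150) / (2·(1/3)) = 7/10 m/s
check:
T_s = v_R/a_R = (7/10)/(3/2) = 0.4667 s
robot in T_r: 0.7000·0.0600 = 0.0420 m
robot covers 0.7000·0.4667 − ½·1.5000·0.4667² = 0.1633 m while stopping
person approaches 1.6000·(0.0600+0.4667) = 0.8427 m
residual clearance needed = 0.2000+0.0050+0.0000 = 0.2050 m
sum ≈ 0.0420+0.1633+0.8427+0.2050 ≈ 1.2530 m = S ✓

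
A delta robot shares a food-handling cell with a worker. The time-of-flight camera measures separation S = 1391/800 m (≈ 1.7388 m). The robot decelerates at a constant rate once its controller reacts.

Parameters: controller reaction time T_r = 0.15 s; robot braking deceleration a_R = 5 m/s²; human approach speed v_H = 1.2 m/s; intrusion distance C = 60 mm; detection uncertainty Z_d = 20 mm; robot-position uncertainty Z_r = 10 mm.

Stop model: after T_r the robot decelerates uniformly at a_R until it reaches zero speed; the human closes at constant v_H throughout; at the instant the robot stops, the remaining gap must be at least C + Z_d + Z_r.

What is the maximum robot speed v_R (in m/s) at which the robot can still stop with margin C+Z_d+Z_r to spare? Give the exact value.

quadratic (1/10)·v² + (39/100)·v + (-47/32) = 0
  disc = (39/100)² − 4·(1/10)·(-47/32) = 1849/2500 ; √disc = 43/50
  v_R = (−(39/100) + 43/50) / (2·(1/10)) = 47/20 m/s
check:
T_s = v_R/a_R = (47/20)/5 = 0.4700 s
robot covers v_R·T_r = 2.3500·0.1500 = 0.3525 m before braking
robot covers 2.3500·0.4700 − ½·5.0000·0.4700² = 0.5523 m while stopping
human closes 1.2000·0.6200 = 0.7440 m
margins: 0.0600+0.0200+0.0100 = 0.0900 m
sum ≈ 0.3525+0.5523+0.7440+0.0900 ≈ 1.7388 m = S ✓

v_R_max = 47/20 m/s = 2.3500 m/s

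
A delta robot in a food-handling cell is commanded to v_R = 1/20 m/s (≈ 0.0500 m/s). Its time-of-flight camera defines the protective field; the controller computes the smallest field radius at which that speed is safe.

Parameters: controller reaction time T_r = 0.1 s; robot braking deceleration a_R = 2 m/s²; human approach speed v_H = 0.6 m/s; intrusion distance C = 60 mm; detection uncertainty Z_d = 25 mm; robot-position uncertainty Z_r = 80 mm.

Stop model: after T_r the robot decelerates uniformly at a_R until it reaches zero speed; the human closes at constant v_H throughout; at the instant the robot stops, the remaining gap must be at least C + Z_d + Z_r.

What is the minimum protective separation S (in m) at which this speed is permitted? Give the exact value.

braking lasts T_s = (1/20)/2 = 0.0250 s
robot covers v_R·T_r = 0.0500·0.1000 = 0.0050 m before braking
robot covers 0.0500·0.0250 − ½·2.0000·0.0250² = 0.0006 m while stopping
human closes 0.6000·0.1250 = 0.0750 m
margins: 0.0600+0.0250+0.0800 = 0.1650 m
S_min ≈ 0.0050+0.0006+0.0750+0.1650  ⇒  S_min = 393/1600 m

S_min = 393/1600 m = 0.2456 m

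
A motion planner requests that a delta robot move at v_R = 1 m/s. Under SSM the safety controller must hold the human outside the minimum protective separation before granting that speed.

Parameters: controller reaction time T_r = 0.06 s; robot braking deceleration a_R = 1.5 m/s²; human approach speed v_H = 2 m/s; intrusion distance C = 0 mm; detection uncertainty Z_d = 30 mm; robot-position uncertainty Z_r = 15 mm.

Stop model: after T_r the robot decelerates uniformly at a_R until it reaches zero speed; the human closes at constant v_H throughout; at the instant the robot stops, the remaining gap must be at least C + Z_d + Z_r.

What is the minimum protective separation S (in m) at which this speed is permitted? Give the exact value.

S_min = 227/120 m = 1.8917 m

braking lasts T_s = 1/(3/2) = 0.6667 s
robot in T_r: 1.0000·0.0600 = 0.0600 m
braking distance = 1.0000²/(2·1.5000) = 0.3333 m
human over T_r+T_s: 2.0000·(0.0600+0.6667) = 1.4533 m
margins: 0.0000+0.0300+0.0150 = 0.0450 m
S_min ≈ 0.0600+0.3333+1.4533+0.0450  ⇒  S_min = 227/120 m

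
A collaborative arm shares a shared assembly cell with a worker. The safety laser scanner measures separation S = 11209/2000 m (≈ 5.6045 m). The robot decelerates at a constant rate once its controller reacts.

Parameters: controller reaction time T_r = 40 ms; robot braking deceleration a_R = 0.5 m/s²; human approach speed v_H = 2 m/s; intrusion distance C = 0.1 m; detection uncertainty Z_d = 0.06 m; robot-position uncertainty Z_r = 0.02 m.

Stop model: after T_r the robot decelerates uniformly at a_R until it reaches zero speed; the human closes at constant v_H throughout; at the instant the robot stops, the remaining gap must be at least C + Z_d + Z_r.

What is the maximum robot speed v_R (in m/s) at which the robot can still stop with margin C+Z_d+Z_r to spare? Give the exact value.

quadratic (1)·v² + (101/25)·v + (-10689/2000) = 0
  disc = (101/25)² − 4·(1)·(-10689/2000) = 94249/2500 ; √disc = 307/50
  v_R = (−(101/25) + 307/50) / (2·(1)) = 21/20 m/s
check:
stop time T_s = (21/20)/(1/2) = 2.1000 s
robot covers v_R·T_r = 1.0500·0.0400 = 0.0420 m before braking
robot covers 1.0500·2.1000 − ½·0.5000·2.1000² = 1.1025 m while stopping
person approaches 2.0000·(0.0400+2.1000) = 4.2800 m
residual clearance needed = 0.1000+0.0600+0.0200 = 0.1800 m
sum ≈ 0.0420+1.1025+4.2800+0.1800 ≈ 5.6045 m = S ✓

v_R_max = 21/20 m/s = 1.0500 m/s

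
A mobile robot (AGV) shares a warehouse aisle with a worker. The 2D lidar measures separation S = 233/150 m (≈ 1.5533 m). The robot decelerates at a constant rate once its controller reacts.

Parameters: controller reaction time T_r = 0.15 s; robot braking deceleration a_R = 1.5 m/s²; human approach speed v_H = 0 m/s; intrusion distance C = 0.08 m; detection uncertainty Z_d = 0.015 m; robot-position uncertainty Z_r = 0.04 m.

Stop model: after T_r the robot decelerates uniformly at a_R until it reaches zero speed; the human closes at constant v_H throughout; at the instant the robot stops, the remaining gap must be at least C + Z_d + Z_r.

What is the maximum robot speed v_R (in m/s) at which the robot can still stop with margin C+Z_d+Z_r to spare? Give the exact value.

collect terms ⇒ (1/3)·v_R² + (3/20)·v_R + (-851/600) = 0
  disc = (3/20)² − 4·(1/3)·(-851/600) = 6889/3600 ; √disc = 83/60
  v_R = (−(3/20) + 83/60) / (2·(1/3)) = 37/20 m/s
check:
stop time T_s = (37/20)/(3/2) = 1.2333 s
robot covers v_R·T_r = 1.8500·0.1500 = 0.2775 m before braking
robot covers 1.8500·1.2333 − ½·1.5000·1.2333² = 1.1408 m while stopping
person approaches 0.0000·(0.1500+1.2333) = 0.0000 m
residual clearance needed = 0.0800+0.0150+0.0400 = 0.1350 m
sum ≈ 0.2775+1.1408+0.0000+0.1350 ≈ 1.5533 m = S ✓

v_R_max = 37/20 m/s = 1.8500 m/s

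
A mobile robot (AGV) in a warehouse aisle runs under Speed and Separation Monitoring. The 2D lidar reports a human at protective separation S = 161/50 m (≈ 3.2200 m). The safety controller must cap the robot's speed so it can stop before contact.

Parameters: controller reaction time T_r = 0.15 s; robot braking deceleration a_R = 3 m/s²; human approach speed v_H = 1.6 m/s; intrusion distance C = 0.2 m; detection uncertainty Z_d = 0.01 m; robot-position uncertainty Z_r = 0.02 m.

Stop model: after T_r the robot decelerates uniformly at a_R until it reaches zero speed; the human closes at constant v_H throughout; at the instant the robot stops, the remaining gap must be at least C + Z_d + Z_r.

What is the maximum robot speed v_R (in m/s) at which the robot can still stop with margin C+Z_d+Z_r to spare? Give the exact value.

collect terms ⇒ (1/6)·v_R² + (41/60)·v_R + (-11/4) = 0
  disc = (41/60)² − 4·(1/6)·(-11/4) = 8281/3600 ; √disc = 91/60
  v_R = (−(41/60) + 91/60) / (2·(1/6)) = 5/2 m/s
check:
T_s = v_R/a_R = (5/2)/3 = 0.8333 s
robot in T_r: 2.5000·0.1500 = 0.3750 m
braking distance = 2.5000²/(2·3.0000) = 1.0417 m
human closes 1.6000·0.9833 = 1.5733 m
C+Z_d+Z_r = 0.2000+0.0100+0.0200 = 0.2300 m
sum ≈ 0.3750+1.0417+1.5733+0.2300 ≈ 3.2200 m = S ✓

v_R_max = 5/2 m/s = 2.5000 m/s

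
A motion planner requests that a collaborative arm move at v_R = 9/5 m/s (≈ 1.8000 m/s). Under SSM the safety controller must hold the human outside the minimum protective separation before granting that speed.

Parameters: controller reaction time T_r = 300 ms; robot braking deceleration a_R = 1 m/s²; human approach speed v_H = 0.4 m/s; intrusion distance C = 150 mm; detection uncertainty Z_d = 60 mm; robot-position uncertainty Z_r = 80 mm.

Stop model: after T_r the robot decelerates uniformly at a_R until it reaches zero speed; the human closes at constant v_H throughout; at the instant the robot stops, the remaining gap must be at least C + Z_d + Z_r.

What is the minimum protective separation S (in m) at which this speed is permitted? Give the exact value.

braking lasts T_s = (9/5)/1 = 1.8000 s
robot in T_r: 1.8000·0.3000 = 0.5400 m
robot under decel: 1.8000²/(2·1.0000) = 1.6200 m
person approaches 0.4000·(0.3000+1.8000) = 0.8400 m
residual clearance needed = 0.1500+0.0600+0.0800 = 0.2900 m
S_min ≈ 0.5400+1.6200+0.8400+0.2900  ⇒  S_min = 329/100 m

S_min = 329/100 m = 3.2900 m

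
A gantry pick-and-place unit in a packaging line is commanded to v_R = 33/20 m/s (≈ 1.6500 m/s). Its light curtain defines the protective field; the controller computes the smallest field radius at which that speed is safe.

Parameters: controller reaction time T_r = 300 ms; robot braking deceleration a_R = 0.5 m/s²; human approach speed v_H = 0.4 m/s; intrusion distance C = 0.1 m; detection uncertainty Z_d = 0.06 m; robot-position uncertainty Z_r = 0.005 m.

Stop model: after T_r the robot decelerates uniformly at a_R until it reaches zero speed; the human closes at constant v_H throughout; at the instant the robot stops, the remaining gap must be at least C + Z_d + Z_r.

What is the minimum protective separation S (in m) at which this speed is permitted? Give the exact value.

S_min = 1929/400 m = 4.8225 m

stop time T_s = (33/20)/(1/2) = 3.3000 s
robot in T_r: 1.6500·0.3000 = 0.4950 m
robot under decel: 1.6500²/(2·0.5000) = 2.7225 m
human over T_r+T_s: 0.4000·(0.3000+3.3000) = 1.4400 m
C+Z_d+Z_r = 0.1000+0.0600+0.0050 = 0.1650 m
S_min ≈ 0.4950+2.7225+1.4400+0.1650  ⇒  S_min = 1929/400 m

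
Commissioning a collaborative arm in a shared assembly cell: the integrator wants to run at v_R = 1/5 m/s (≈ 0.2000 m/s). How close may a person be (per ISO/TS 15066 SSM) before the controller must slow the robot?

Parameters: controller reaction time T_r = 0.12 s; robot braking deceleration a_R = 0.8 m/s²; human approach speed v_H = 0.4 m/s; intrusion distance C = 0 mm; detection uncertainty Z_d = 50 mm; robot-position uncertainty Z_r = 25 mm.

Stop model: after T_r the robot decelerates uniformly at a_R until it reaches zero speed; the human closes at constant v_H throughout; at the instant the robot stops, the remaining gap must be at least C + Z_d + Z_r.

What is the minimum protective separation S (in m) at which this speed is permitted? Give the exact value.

stop time T_s = (1/5)/(4/5) = 0.2500 s
reaction-phase robot travel = 0.2000·0.1200 = 0.0240 m
braking distance = 0.2000²/(2·0.8000) = 0.0250 m
human over T_r+T_s: 0.4000·(0.1200+0.2500) = 0.1480 m
residual clearance needed = 0.0000+0.0500+0.0250 = 0.0750 m
S_min ≈ 0.0240+0.0250+0.1480+0.0750  ⇒  S_min = 34/125 m

S_min = 34/125 m = 0.2720 m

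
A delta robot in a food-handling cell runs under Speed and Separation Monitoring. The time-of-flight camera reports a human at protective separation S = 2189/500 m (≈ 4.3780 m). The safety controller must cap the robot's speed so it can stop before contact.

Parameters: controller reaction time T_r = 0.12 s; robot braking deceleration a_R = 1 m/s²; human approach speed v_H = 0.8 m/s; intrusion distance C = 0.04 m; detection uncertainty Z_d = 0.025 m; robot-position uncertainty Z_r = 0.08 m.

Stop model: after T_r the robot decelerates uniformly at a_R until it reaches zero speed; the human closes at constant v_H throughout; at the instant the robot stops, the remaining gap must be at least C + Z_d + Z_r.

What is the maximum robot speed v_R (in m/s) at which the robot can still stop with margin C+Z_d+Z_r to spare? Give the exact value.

v_R_max = 21/10 m/s = 2.1000 m/s

at the boundary: (1/2)·v² + (23/25)·v + (-4137/1000) = 0
  disc = (23/25)² − 4·(1/2)·(-4137/1000) = 22801/2500 ; √disc = 151/50
  v_R = (−(23/25) + 151/50) / (2·(1/2)) = 21/10 m/s
check:
braking lasts T_s = (21/10)/1 = 2.1000 s
robot in T_r: 2.1000·0.1200 = 0.2520 m
robot covers 2.1000·2.1000 − ½·1.0000·2.1000² = 2.2050 m while stopping
person approaches 0.8000·(0.1200+2.1000) = 1.7760 m
residual clearance needed = 0.0400+0.0250+0.0800 = 0.1450 m
sum ≈ 0.2520+2.2050+1.7760+0.1450 ≈ 4.3780 m = S ✓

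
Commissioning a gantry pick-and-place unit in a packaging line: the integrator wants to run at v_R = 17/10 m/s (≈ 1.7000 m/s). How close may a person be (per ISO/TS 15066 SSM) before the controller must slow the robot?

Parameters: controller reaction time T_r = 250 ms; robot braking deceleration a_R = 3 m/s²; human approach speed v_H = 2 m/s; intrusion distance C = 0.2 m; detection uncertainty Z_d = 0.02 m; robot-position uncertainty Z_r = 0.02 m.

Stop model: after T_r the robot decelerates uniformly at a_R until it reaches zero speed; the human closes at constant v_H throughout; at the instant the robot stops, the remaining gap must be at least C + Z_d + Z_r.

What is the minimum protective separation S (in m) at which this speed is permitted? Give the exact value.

S_min = 139/50 m = 2.7800 m

braking lasts T_s = (17/10)/3 = 0.5667 s
robot covers v_R·T_r = 1.7000·0.2500 = 0.4250 m before braking
braking distance = 1.7000²/(2·3.0000) = 0.4817 m
human over T_r+T_s: 2.0000·(0.2500+0.5667) = 1.6333 m
margins: 0.2000+0.0200+0.0200 = 0.2400 m
S_min ≈ 0.4250+0.4817+1.6333+0.2400  ⇒  S_min = 139/50 m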